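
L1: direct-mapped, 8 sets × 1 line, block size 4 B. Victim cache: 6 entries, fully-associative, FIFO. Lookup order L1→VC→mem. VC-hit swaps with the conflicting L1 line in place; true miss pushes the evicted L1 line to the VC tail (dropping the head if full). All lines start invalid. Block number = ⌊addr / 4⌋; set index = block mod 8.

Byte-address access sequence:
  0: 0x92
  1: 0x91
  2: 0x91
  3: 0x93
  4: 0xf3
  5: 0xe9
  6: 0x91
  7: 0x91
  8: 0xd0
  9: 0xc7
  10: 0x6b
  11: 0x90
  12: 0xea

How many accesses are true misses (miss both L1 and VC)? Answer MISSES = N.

  [0] addr=0x92 blk=36 s=4: MISS | VC []
  [1] addr=0x91 blk=36 s=4: L1-HIT | VC []
  [2] addr=0x91 blk=36 s=4: L1-HIT | VC []
  [3] addr=0x93 blk=36 s=4: L1-HIT | VC []
  [4] addr=0xf3 blk=60 s=4: MISS | VC [36]
  [5] addr=0xe9 blk=58 s=2: MISS | VC [36]
  [6] addr=0x91 blk=36 s=4: VC-HIT | VC [60]
  [7] addr=0x91 blk=36 s=4: L1-HIT | VC [60]
  [8] addr=0xd0 blk=52 s=4: MISS | VC [60, 36]
  [9] addr=0xc7 blk=49 s=1: MISS | VC [60, 36]
  [10] addr=0x6b blk=26 s=2: MISS | VC [60, 36, 58]
  [11] addr=0x90 blk=36 s=4: VC-HIT | VC [60, 52, 58]
  [12] addr=0xea blk=58 s=2: VC-HIT | VC [60, 52, 26]

MISSES = 6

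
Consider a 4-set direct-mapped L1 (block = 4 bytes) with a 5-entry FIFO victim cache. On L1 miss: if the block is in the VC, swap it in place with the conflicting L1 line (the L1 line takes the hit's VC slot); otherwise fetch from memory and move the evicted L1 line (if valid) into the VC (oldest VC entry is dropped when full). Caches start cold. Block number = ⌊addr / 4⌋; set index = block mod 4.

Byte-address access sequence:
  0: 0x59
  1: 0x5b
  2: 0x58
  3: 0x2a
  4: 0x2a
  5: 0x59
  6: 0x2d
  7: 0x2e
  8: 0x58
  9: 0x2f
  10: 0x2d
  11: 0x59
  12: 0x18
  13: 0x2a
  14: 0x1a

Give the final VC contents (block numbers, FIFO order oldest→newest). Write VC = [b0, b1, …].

  [0] addr=0x59 blk=22 s=2: MISS | VC []
  [1] addr=0x5b blk=22 s=2: L1-HIT | VC []
  [2] addr=0x58 blk=22 s=2: L1-HIT | VC []
  [3] addr=0x2a blk=10 s=2: MISS | VC [22]
  [4] addr=0x2a blk=10 s=2: L1-HIT | VC [22]
  [5] addr=0x59 blk=22 s=2: VC-HIT | VC [10]
  [6] addr=0x2d blk=11 s=3: MISS | VC [10]
  [7] addr=0x2e blk=11 s=3: L1-HIT | VC [10]
  [8] addr=0x58 blk=22 s=2: L1-HIT | VC [10]
  [9] addr=0x2f blk=11 s=3: L1-HIT | VC [10]
  [10] addr=0x2d blk=11 s=3: L1-HIT | VC [10]
  [11] addr=0x59 blk=22 s=2: L1-HIT | VC [10]
  [12] addr=0x18 blk=6 s=2: MISS | VC [10, 22]
  [13] addr=0x2a blk=10 s=2: VC-HIT | VC [6, 22]
  [14] addr=0x1a blk=6 s=2: VC-HIT | VC [10, 22]

VC = [10, 22]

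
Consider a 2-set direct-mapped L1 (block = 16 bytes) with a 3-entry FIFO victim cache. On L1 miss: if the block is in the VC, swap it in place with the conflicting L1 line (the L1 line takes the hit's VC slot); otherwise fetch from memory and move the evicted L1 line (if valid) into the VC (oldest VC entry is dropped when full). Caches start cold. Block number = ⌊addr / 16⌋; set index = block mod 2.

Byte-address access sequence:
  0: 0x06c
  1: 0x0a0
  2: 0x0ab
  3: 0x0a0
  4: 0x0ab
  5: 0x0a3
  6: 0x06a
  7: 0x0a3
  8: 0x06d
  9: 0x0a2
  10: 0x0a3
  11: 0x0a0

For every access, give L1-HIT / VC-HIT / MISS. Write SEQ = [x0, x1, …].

SEQ = [MISS, MISS, L1-HIT, L1-HIT, L1-HIT, L1-HIT, VC-HIT, VC-HIT, VC-HIT, VC-HIT, L1-HIT, L1-HIT]

0: 0x6c (blk 6, set 0) → MISS  vc=[]
1: 0xa0 (blk 10, set 0) → MISS  vc=[6]
2: 0xab (blk 10, set 0) → L1-HIT  vc=[6]
3: 0xa0 (blk 10, set 0) → L1-HIT  vc=[6]
4: 0xab (blk 10, set 0) → L1-HIT  vc=[6]
5: 0xa3 (blk 10, set 0) → L1-HIT  vc=[6]
6: 0x6a (blk 6, set 0) → VC-HIT  vc=[10]
7: 0xa3 (blk 10, set 0) → VC-HIT  vc=[6]
8: 0x6d (blk 6, set 0) → VC-HIT  vc=[10]
9: 0xa2 (blk 10, set 0) → VC-HIT  vc=[6]
10: 0xa3 (blk 10, set 0) → L1-HIT  vc=[6]
11: 0xa0 (blk 10, set 0) → L1-HIT  vc=[6]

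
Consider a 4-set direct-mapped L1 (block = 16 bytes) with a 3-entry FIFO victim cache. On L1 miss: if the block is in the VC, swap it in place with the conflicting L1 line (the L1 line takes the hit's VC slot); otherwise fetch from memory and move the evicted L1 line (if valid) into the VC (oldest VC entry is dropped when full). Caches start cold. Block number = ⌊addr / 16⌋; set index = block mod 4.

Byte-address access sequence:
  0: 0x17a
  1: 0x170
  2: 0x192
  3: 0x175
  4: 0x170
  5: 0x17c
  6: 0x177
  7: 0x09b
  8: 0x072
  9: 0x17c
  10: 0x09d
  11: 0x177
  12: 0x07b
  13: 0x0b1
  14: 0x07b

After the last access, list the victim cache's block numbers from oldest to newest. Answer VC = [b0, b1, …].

VC = [25, 23, 11]

#0 0x17a→b23/s3 MISS; vc=[]
#1 0x170→b23/s3 L1-HIT; vc=[]
#2 0x192→b25/s1 MISS; vc=[]
#3 0x175→b23/s3 L1-HIT; vc=[]
#4 0x170→b23/s3 L1-HIT; vc=[]
#5 0x17c→b23/s3 L1-HIT; vc=[]
#6 0x177→b23/s3 L1-HIT; vc=[]
#7 0x9b→b9/s1 MISS; vc=[25]
#8 0x72→b7/s3 MISS; vc=[25,23]
#9 0x17c→b23/s3 VC-HIT; vc=[25,7]
#10 0x9d→b9/s1 L1-HIT; vc=[25,7]
#11 0x177→b23/s3 L1-HIT; vc=[25,7]
#12 0x7b→b7/s3 VC-HIT; vc=[25,23]
#13 0xb1→b11/s3 MISS; vc=[25,23,7]
#14 0x7b→b7/s3 VC-HIT; vc=[25,23,11]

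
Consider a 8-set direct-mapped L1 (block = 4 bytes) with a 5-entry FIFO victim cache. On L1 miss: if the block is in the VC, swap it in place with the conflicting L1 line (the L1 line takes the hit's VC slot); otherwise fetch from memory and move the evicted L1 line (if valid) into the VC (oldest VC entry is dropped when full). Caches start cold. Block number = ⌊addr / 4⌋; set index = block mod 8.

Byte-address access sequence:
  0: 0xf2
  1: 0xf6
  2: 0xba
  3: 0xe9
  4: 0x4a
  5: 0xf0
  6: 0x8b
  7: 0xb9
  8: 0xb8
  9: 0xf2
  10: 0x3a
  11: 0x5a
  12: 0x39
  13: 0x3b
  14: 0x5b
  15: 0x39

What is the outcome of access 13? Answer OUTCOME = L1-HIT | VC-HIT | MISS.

OUTCOME = L1-HIT

#0 0xf2→b60/s4 MISS; vc=[]
#1 0xf6→b61/s5 MISS; vc=[]
#2 0xba→b46/s6 MISS; vc=[]
#3 0xe9→b58/s2 MISS; vc=[]
#4 0x4a→b18/s2 MISS; vc=[58]
#5 0xf0→b60/s4 L1-HIT; vc=[58]
#6 0x8b→b34/s2 MISS; vc=[58,18]
#7 0xb9→b46/s6 L1-HIT; vc=[58,18]
#8 0xb8→b46/s6 L1-HIT; vc=[58,18]
#9 0xf2→b60/s4 L1-HIT; vc=[58,18]
#10 0x3a→b14/s6 MISS; vc=[58,18,46]
#11 0x5a→b22/s6 MISS; vc=[58,18,46,14]
#12 0x39→b14/s6 VC-HIT; vc=[58,18,46,22]
#13 0x3b→b14/s6 L1-HIT; vc=[58,18,46,22]
#14 0x5b→b22/s6 VC-HIT; vc=[58,18,46,14]
#15 0x39→b14/s6 VC-HIT; vc=[58,18,46,22]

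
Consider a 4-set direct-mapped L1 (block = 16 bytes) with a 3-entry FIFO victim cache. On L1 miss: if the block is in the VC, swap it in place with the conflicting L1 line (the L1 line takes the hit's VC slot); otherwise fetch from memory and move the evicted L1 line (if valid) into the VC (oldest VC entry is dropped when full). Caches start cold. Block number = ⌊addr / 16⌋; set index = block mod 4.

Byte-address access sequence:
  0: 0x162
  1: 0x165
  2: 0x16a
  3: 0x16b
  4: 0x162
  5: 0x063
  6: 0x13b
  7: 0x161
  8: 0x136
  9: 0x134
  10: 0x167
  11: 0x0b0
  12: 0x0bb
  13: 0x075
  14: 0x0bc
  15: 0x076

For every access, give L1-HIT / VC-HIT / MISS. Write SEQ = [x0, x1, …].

  [0] addr=0x162 blk=22 s=2: MISS | VC []
  [1] addr=0x165 blk=22 s=2: L1-HIT | VC []
  [2] addr=0x16a blk=22 s=2: L1-HIT | VC []
  [3] addr=0x16b blk=22 s=2: L1-HIT | VC []
  [4] addr=0x162 blk=22 s=2: L1-HIT | VC []
  [5] addr=0x63 blk=6 s=2: MISS | VC [22]
  [6] addr=0x13b blk=19 s=3: MISS | VC [22]
  [7] addr=0x161 blk=22 s=2: VC-HIT | VC [6]
  [8] addr=0x136 blk=19 s=3: L1-HIT | VC [6]
  [9] addr=0x134 blk=19 s=3: L1-HIT | VC [6]
  [10] addr=0x167 blk=22 s=2: L1-HIT | VC [6]
  [11] addr=0xb0 blk=11 s=3: MISS | VC [6, 19]
  [12] addr=0xbb blk=11 s=3: L1-HIT | VC [6, 19]
  [13] addr=0x75 blk=7 s=3: MISS | VC [6, 19, 11]
  [14] addr=0xbc blk=11 s=3: VC-HIT | VC [6, 19, 7]
  [15] addr=0x76 blk=7 s=3: VC-HIT | VC [6, 19, 11]

SEQ = [MISS, L1-HIT, L1-HIT, L1-HIT, L1-HIT, MISS, MISS, VC-HIT, L1-HIT, L1-HIT, L1-HIT, MISS, L1-HIT, MISS, VC-HIT, VC-HIT]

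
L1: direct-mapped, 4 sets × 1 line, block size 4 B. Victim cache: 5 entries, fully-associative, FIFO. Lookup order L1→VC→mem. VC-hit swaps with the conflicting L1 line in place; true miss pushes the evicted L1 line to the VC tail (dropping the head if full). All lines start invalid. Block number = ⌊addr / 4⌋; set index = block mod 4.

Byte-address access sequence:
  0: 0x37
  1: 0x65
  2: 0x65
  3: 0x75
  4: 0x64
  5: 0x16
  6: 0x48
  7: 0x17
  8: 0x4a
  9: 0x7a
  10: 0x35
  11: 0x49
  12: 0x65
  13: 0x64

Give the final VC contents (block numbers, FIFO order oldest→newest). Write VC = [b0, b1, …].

0: 0x37 (blk 13, set 1) → MISS  vc=[]
1: 0x65 (blk 25, set 1) → MISS  vc=[13]
2: 0x65 (blk 25, set 1) → L1-HIT  vc=[13]
3: 0x75 (blk 29, set 1) → MISS  vc=[13, 25]
4: 0x64 (blk 25, set 1) → VC-HIT  vc=[13, 29]
5: 0x16 (blk 5, set 1) → MISS  vc=[13, 29, 25]
6: 0x48 (blk 18, set 2) → MISS  vc=[13, 29, 25]
7: 0x17 (blk 5, set 1) → L1-HIT  vc=[13, 29, 25]
8: 0x4a (blk 18, set 2) → L1-HIT  vc=[13, 29, 25]
9: 0x7a (blk 30, set 2) → MISS  vc=[13, 29, 25, 18]
10: 0x35 (blk 13, set 1) → VC-HIT  vc=[5, 29, 25, 18]
11: 0x49 (blk 18, set 2) → VC-HIT  vc=[5, 29, 25, 30]
12: 0x65 (blk 25, set 1) → VC-HIT  vc=[5, 29, 13, 30]
13: 0x64 (blk 25, set 1) → L1-HIT  vc=[5, 29, 13, 30]

VC = [5, 29, 13, 30]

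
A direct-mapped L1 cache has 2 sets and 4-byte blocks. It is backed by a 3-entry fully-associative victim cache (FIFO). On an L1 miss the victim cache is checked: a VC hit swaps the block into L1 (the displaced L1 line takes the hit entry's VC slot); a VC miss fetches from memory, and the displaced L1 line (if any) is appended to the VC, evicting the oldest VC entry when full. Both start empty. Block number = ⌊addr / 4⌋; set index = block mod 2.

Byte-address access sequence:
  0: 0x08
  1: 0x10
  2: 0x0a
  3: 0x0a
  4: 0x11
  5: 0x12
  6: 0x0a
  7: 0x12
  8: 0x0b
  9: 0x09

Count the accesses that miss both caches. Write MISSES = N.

#0 0x8→b2/s0 MISS; vc=[]
#1 0x10→b4/s0 MISS; vc=[2]
#2 0xa→b2/s0 VC-HIT; vc=[4]
#3 0xa→b2/s0 L1-HIT; vc=[4]
#4 0x11→b4/s0 VC-HIT; vc=[2]
#5 0x12→b4/s0 L1-HIT; vc=[2]
#6 0xa→b2/s0 VC-HIT; vc=[4]
#7 0x12→b4/s0 VC-HIT; vc=[2]
#8 0xb→b2/s0 VC-HIT; vc=[4]
#9 0x9→b2/s0 L1-HIT; vc=[4]

MISSES = 2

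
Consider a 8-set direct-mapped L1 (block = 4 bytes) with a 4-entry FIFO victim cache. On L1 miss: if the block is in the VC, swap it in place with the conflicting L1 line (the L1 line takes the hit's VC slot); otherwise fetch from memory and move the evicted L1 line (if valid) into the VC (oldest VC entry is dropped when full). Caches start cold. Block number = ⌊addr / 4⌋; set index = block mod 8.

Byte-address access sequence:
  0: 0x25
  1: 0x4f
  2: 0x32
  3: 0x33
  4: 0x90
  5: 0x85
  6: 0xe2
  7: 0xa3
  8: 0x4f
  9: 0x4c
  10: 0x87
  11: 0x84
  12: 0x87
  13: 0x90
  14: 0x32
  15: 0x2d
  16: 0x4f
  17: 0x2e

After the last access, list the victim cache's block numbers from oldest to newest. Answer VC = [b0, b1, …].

  [0] addr=0x25 blk=9 s=1: MISS | VC []
  [1] addr=0x4f blk=19 s=3: MISS | VC []
  [2] addr=0x32 blk=12 s=4: MISS | VC []
  [3] addr=0x33 blk=12 s=4: L1-HIT | VC []
  [4] addr=0x90 blk=36 s=4: MISS | VC [12]
  [5] addr=0x85 blk=33 s=1: MISS | VC [12, 9]
  [6] addr=0xe2 blk=56 s=0: MISS | VC [12, 9]
  [7] addr=0xa3 blk=40 s=0: MISS | VC [12, 9, 56]
  [8] addr=0x4f blk=19 s=3: L1-HIT | VC [12, 9, 56]
  [9] addr=0x4c blk=19 s=3: L1-HIT | VC [12, 9, 56]
  [10] addr=0x87 blk=33 s=1: L1-HIT | VC [12, 9, 56]
  [11] addr=0x84 blk=33 s=1: L1-HIT | VC [12, 9, 56]
  [12] addr=0x87 blk=33 s=1: L1-HIT | VC [12, 9, 56]
  [13] addr=0x90 blk=36 s=4: L1-HIT | VC [12, 9, 56]
  [14] addr=0x32 blk=12 s=4: VC-HIT | VC [36, 9, 56]
  [15] addr=0x2d blk=11 s=3: MISS | VC [36, 9, 56, 19]
  [16] addr=0x4f blk=19 s=3: VC-HIT | VC [36, 9, 56, 11]
  [17] addr=0x2e blk=11 s=3: VC-HIT | VC [36, 9, 56, 19]

VC = [36, 9, 56, 19]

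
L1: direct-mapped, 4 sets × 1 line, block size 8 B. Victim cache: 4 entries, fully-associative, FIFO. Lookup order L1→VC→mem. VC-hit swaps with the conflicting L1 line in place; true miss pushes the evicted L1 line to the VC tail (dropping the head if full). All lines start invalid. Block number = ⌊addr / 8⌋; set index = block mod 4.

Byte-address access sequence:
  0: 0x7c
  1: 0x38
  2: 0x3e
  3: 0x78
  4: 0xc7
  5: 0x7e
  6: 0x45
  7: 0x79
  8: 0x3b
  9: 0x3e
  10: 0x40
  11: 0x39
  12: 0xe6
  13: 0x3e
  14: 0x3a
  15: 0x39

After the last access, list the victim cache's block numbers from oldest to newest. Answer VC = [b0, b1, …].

  [0] addr=0x7c blk=15 s=3: MISS | VC []
  [1] addr=0x38 blk=7 s=3: MISS | VC [15]
  [2] addr=0x3e blk=7 s=3: L1-HIT | VC [15]
  [3] addr=0x78 blk=15 s=3: VC-HIT | VC [7]
  [4] addr=0xc7 blk=24 s=0: MISS | VC [7]
  [5] addr=0x7e blk=15 s=3: L1-HIT | VC [7]
  [6] addr=0x45 blk=8 s=0: MISS | VC [7, 24]
  [7] addr=0x79 blk=15 s=3: L1-HIT | VC [7, 24]
  [8] addr=0x3b blk=7 s=3: VC-HIT | VC [15, 24]
  [9] addr=0x3e blk=7 s=3: L1-HIT | VC [15, 24]
  [10] addr=0x40 blk=8 s=0: L1-HIT | VC [15, 24]
  [11] addr=0x39 blk=7 s=3: L1-HIT | VC [15, 24]
  [12] addr=0xe6 blk=28 s=0: MISS | VC [15, 24, 8]
  [13] addr=0x3e blk=7 s=3: L1-HIT | VC [15, 24, 8]
  [14] addr=0x3a blk=7 s=3: L1-HIT | VC [15, 24, 8]
  [15] addr=0x39 blk=7 s=3: L1-HIT | VC [15, 24, 8]

VC = [15, 24, 8]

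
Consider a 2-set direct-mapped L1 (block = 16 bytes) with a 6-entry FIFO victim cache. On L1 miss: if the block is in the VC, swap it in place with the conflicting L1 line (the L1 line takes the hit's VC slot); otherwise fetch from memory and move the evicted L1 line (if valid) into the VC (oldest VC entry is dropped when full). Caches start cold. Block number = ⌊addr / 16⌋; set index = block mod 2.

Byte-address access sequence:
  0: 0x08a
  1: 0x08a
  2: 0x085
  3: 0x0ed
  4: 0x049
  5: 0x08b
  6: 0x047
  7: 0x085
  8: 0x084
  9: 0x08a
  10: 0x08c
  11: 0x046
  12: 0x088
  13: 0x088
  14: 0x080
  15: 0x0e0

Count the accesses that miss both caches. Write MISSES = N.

MISSES = 3

  [0] addr=0x8a blk=8 s=0: MISS | VC []
  [1] addr=0x8a blk=8 s=0: L1-HIT | VC []
  [2] addr=0x85 blk=8 s=0: L1-HIT | VC []
  [3] addr=0xed blk=14 s=0: MISS | VC [8]
  [4] addr=0x49 blk=4 s=0: MISS | VC [8, 14]
  [5] addr=0x8b blk=8 s=0: VC-HIT | VC [4, 14]
  [6] addr=0x47 blk=4 s=0: VC-HIT | VC [8, 14]
  [7] addr=0x85 blk=8 s=0: VC-HIT | VC [4, 14]
  [8] addr=0x84 blk=8 s=0: L1-HIT | VC [4, 14]
  [9] addr=0x8a blk=8 s=0: L1-HIT | VC [4, 14]
  [10] addr=0x8c blk=8 s=0: L1-HIT | VC [4, 14]
  [11] addr=0x46 blk=4 s=0: VC-HIT | VC [8, 14]
  [12] addr=0x88 blk=8 s=0: VC-HIT | VC [4, 14]
  [13] addr=0x88 blk=8 s=0: L1-HIT | VC [4, 14]
  [14] addr=0x80 blk=8 s=0: L1-HIT | VC [4, 14]
  [15] addr=0xe0 blk=14 s=0: VC-HIT | VC [4, 8]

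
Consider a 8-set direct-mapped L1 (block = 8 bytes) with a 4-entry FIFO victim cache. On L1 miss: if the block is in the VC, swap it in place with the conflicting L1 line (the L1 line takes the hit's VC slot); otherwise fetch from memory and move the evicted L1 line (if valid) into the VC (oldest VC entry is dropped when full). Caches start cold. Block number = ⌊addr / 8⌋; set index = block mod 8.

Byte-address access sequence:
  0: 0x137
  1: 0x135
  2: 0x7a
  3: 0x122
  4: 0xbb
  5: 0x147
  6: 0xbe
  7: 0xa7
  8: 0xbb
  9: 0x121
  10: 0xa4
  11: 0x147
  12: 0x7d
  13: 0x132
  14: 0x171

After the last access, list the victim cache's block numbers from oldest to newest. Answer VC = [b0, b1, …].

#0 0x137→b38/s6 MISS; vc=[]
#1 0x135→b38/s6 L1-HIT; vc=[]
#2 0x7a→b15/s7 MISS; vc=[]
#3 0x122→b36/s4 MISS; vc=[]
#4 0xbb→b23/s7 MISS; vc=[15]
#5 0x147→b40/s0 MISS; vc=[15]
#6 0xbe→b23/s7 L1-HIT; vc=[15]
#7 0xa7→b20/s4 MISS; vc=[15,36]
#8 0xbb→b23/s7 L1-HIT; vc=[15,36]
#9 0x121→b36/s4 VC-HIT; vc=[15,20]
#10 0xa4→b20/s4 VC-HIT; vc=[15,36]
#11 0x147→b40/s0 L1-HIT; vc=[15,36]
#12 0x7d→b15/s7 VC-HIT; vc=[23,36]
#13 0x132→b38/s6 L1-HIT; vc=[23,36]
#14 0x171→b46/s6 MISS; vc=[23,36,38]

VC = [23, 36, 38]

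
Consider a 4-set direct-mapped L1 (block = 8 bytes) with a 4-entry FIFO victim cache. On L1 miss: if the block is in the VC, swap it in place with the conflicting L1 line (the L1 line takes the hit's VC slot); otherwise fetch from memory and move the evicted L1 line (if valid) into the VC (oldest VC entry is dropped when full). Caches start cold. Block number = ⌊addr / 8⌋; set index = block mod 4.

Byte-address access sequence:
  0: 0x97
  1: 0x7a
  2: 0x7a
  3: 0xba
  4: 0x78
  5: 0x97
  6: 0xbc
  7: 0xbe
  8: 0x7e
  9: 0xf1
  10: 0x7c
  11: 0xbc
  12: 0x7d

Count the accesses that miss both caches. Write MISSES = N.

#0 0x97→b18/s2 MISS; vc=[]
#1 0x7a→b15/s3 MISS; vc=[]
#2 0x7a→b15/s3 L1-HIT; vc=[]
#3 0xba→b23/s3 MISS; vc=[15]
#4 0x78→b15/s3 VC-HIT; vc=[23]
#5 0x97→b18/s2 L1-HIT; vc=[23]
#6 0xbc→b23/s3 VC-HIT; vc=[15]
#7 0xbe→b23/s3 L1-HIT; vc=[15]
#8 0x7e→b15/s3 VC-HIT; vc=[23]
#9 0xf1→b30/s2 MISS; vc=[23,18]
#10 0x7c→b15/s3 L1-HIT; vc=[23,18]
#11 0xbc→b23/s3 VC-HIT; vc=[15,18]
#12 0x7d→b15/s3 VC-HIT; vc=[23,18]

MISSES = 4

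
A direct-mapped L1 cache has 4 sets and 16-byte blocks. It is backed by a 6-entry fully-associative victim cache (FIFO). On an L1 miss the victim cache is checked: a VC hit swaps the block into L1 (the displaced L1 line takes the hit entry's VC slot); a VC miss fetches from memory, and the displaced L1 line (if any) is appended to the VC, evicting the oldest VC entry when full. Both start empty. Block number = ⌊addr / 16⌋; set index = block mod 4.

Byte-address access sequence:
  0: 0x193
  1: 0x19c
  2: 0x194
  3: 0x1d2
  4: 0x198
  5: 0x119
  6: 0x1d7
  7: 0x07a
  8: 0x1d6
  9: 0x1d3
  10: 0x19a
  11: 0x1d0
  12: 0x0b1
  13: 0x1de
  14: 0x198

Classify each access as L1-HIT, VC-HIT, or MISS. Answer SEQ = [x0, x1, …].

SEQ = [MISS, L1-HIT, L1-HIT, MISS, VC-HIT, MISS, VC-HIT, MISS, L1-HIT, L1-HIT, VC-HIT, VC-HIT, MISS, L1-HIT, VC-HIT]

0: 0x193 (blk 25, set 1) → MISS  vc=[]
1: 0x19c (blk 25, set 1) → L1-HIT  vc=[]
2: 0x194 (blk 25, set 1) → L1-HIT  vc=[]
3: 0x1d2 (blk 29, set 1) → MISS  vc=[25]
4: 0x198 (blk 25, set 1) → VC-HIT  vc=[29]
5: 0x119 (blk 17, set 1) → MISS  vc=[29, 25]
6: 0x1d7 (blk 29, set 1) → VC-HIT  vc=[17, 25]
7: 0x7a (blk 7, set 3) → MISS  vc=[17, 25]
8: 0x1d6 (blk 29, set 1) → L1-HIT  vc=[17, 25]
9: 0x1d3 (blk 29, set 1) → L1-HIT  vc=[17, 25]
10: 0x19a (blk 25, set 1) → VC-HIT  vc=[17, 29]
11: 0x1d0 (blk 29, set 1) → VC-HIT  vc=[17, 25]
12: 0xb1 (blk 11, set 3) → MISS  vc=[17, 25, 7]
13: 0x1de (blk 29, set 1) → L1-HIT  vc=[17, 25, 7]
14: 0x198 (blk 25, set 1) → VC-HIT  vc=[17, 29, 7]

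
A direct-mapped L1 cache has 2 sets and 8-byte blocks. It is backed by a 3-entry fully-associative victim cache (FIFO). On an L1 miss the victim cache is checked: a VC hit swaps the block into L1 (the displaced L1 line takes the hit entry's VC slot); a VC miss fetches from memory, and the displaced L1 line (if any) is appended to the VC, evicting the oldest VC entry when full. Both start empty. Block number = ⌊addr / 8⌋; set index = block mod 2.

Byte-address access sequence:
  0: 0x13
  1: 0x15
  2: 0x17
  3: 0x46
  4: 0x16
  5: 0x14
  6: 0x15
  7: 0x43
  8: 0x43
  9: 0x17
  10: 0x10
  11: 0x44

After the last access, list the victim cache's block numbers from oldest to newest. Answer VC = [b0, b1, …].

  [0] addr=0x13 blk=2 s=0: MISS | VC []
  [1] addr=0x15 blk=2 s=0: L1-HIT | VC []
  [2] addr=0x17 blk=2 s=0: L1-HIT | VC []
  [3] addr=0x46 blk=8 s=0: MISS | VC [2]
  [4] addr=0x16 blk=2 s=0: VC-HIT | VC [8]
  [5] addr=0x14 blk=2 s=0: L1-HIT | VC [8]
  [6] addr=0x15 blk=2 s=0: L1-HIT | VC [8]
  [7] addr=0x43 blk=8 s=0: VC-HIT | VC [2]
  [8] addr=0x43 blk=8 s=0: L1-HIT | VC [2]
  [9] addr=0x17 blk=2 s=0: VC-HIT | VC [8]
  [10] addr=0x10 blk=2 s=0: L1-HIT | VC [8]
  [11] addr=0x44 blk=8 s=0: VC-HIT | VC [2]

VC = [2]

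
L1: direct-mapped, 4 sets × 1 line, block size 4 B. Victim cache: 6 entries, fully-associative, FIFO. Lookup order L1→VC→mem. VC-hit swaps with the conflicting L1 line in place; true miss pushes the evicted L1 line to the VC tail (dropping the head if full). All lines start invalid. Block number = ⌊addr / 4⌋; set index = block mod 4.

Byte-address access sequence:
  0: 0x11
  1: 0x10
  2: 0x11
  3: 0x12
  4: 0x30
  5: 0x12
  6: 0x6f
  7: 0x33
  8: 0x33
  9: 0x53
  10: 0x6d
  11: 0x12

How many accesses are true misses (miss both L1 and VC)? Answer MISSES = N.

#0 0x11→b4/s0 MISS; vc=[]
#1 0x10→b4/s0 L1-HIT; vc=[]
#2 0x11→b4/s0 L1-HIT; vc=[]
#3 0x12→b4/s0 L1-HIT; vc=[]
#4 0x30→b12/s0 MISS; vc=[4]
#5 0x12→b4/s0 VC-HIT; vc=[12]
#6 0x6f→b27/s3 MISS; vc=[12]
#7 0x33→b12/s0 VC-HIT; vc=[4]
#8 0x33→b12/s0 L1-HIT; vc=[4]
#9 0x53→b20/s0 MISS; vc=[4,12]
#10 0x6d→b27/s3 L1-HIT; vc=[4,12]
#11 0x12→b4/s0 VC-HIT; vc=[20,12]

MISSES = 4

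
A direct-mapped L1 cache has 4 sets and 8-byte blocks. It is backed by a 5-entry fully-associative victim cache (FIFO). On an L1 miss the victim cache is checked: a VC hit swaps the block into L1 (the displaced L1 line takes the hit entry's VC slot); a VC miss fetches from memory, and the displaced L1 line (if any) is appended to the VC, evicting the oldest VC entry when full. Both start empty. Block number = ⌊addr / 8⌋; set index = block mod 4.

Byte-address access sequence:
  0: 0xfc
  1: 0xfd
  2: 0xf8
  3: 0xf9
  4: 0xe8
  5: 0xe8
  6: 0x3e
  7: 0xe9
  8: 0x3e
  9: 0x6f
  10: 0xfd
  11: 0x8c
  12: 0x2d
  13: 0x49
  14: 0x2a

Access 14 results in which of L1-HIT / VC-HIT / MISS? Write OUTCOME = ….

OUTCOME = VC-HIT

0: 0xfc (blk 31, set 3) → MISS  vc=[]
1: 0xfd (blk 31, set 3) → L1-HIT  vc=[]
2: 0xf8 (blk 31, set 3) → L1-HIT  vc=[]
3: 0xf9 (blk 31, set 3) → L1-HIT  vc=[]
4: 0xe8 (blk 29, set 1) → MISS  vc=[]
5: 0xe8 (blk 29, set 1) → L1-HIT  vc=[]
6: 0x3e (blk 7, set 3) → MISS  vc=[31]
7: 0xe9 (blk 29, set 1) → L1-HIT  vc=[31]
8: 0x3e (blk 7, set 3) → L1-HIT  vc=[31]
9: 0x6f (blk 13, set 1) → MISS  vc=[31, 29]
10: 0xfd (blk 31, set 3) → VC-HIT  vc=[7, 29]
11: 0x8c (blk 17, set 1) → MISS  vc=[7, 29, 13]
12: 0x2d (blk 5, set 1) → MISS  vc=[7, 29, 13, 17]
13: 0x49 (blk 9, set 1) → MISS  vc=[7, 29, 13, 17, 5]
14: 0x2a (blk 5, set 1) → VC-HIT  vc=[7, 29, 13, 17, 9]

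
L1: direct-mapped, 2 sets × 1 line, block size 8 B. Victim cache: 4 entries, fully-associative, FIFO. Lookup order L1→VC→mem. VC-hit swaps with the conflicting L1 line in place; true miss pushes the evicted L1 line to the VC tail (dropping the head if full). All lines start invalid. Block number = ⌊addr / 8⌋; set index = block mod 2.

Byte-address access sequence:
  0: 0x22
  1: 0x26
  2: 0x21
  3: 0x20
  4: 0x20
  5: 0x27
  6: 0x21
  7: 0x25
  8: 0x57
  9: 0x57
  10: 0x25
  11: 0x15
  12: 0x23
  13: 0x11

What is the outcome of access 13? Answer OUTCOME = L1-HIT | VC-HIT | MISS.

  [0] addr=0x22 blk=4 s=0: MISS | VC []
  [1] addr=0x26 blk=4 s=0: L1-HIT | VC []
  [2] addr=0x21 blk=4 s=0: L1-HIT | VC []
  [3] addr=0x20 blk=4 s=0: L1-HIT | VC []
  [4] addr=0x20 blk=4 s=0: L1-HIT | VC []
  [5] addr=0x27 blk=4 s=0: L1-HIT | VC []
  [6] addr=0x21 blk=4 s=0: L1-HIT | VC []
  [7] addr=0x25 blk=4 s=0: L1-HIT | VC []
  [8] addr=0x57 blk=10 s=0: MISS | VC [4]
  [9] addr=0x57 blk=10 s=0: L1-HIT | VC [4]
  [10] addr=0x25 blk=4 s=0: VC-HIT | VC [10]
  [11] addr=0x15 blk=2 s=0: MISS | VC [10, 4]
  [12] addr=0x23 blk=4 s=0: VC-HIT | VC [10, 2]
  [13] addr=0x11 blk=2 s=0: VC-HIT | VC [10, 4]

OUTCOME = VC-HIT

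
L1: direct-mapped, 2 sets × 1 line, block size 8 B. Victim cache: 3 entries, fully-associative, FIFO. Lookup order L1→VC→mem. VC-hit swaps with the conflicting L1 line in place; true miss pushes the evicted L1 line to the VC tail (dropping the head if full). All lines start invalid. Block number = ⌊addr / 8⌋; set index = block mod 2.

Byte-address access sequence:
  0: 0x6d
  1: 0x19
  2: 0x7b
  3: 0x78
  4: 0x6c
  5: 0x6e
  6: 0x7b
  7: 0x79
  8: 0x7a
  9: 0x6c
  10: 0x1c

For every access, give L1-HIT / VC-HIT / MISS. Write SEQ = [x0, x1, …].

SEQ = [MISS, MISS, MISS, L1-HIT, VC-HIT, L1-HIT, VC-HIT, L1-HIT, L1-HIT, VC-HIT, VC-HIT]

#0 0x6d→b13/s1 MISS; vc=[]
#1 0x19→b3/s1 MISS; vc=[13]
#2 0x7b→b15/s1 MISS; vc=[13,3]
#3 0x78→b15/s1 L1-HIT; vc=[13,3]
#4 0x6c→b13/s1 VC-HIT; vc=[15,3]
#5 0x6e→b13/s1 L1-HIT; vc=[15,3]
#6 0x7b→b15/s1 VC-HIT; vc=[13,3]
#7 0x79→b15/s1 L1-HIT; vc=[13,3]
#8 0x7a→b15/s1 L1-HIT; vc=[13,3]
#9 0x6c→b13/s1 VC-HIT; vc=[15,3]
#10 0x1c→b3/s1 VC-HIT; vc=[15,13]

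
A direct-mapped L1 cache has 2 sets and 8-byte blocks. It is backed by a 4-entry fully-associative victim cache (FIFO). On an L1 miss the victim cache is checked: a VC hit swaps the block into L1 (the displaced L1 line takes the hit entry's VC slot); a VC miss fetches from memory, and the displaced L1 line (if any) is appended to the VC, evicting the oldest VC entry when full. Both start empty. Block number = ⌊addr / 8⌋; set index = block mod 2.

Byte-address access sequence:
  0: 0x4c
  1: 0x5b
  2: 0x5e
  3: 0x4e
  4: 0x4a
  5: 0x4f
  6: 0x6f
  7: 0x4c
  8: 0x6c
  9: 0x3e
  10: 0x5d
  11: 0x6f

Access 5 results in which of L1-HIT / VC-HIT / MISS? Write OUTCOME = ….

  [0] addr=0x4c blk=9 s=1: MISS | VC []
  [1] addr=0x5b blk=11 s=1: MISS | VC [9]
  [2] addr=0x5e blk=11 s=1: L1-HIT | VC [9]
  [3] addr=0x4e blk=9 s=1: VC-HIT | VC [11]
  [4] addr=0x4a blk=9 s=1: L1-HIT | VC [11]
  [5] addr=0x4f blk=9 s=1: L1-HIT | VC [11]
  [6] addr=0x6f blk=13 s=1: MISS | VC [11, 9]
  [7] addr=0x4c blk=9 s=1: VC-HIT | VC [11, 13]
  [8] addr=0x6c blk=13 s=1: VC-HIT | VC [11, 9]
  [9] addr=0x3e blk=7 s=1: MISS | VC [11, 9, 13]
  [10] addr=0x5d blk=11 s=1: VC-HIT | VC [7, 9, 13]
  [11] addr=0x6f blk=13 s=1: VC-HIT | VC [7, 9, 11]

OUTCOME = L1-HIT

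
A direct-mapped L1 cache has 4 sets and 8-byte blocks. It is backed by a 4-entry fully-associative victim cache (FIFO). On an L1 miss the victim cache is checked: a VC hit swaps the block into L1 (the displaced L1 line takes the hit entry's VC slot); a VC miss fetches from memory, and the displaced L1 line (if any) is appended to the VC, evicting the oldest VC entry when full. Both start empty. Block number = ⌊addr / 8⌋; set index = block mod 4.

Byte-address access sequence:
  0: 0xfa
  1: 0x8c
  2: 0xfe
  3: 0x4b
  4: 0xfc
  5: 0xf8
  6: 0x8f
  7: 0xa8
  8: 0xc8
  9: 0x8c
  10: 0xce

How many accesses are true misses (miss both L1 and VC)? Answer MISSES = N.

MISSES = 5

0: 0xfa (blk 31, set 3) → MISS  vc=[]
1: 0x8c (blk 17, set 1) → MISS  vc=[]
2: 0xfe (blk 31, set 3) → L1-HIT  vc=[]
3: 0x4b (blk 9, set 1) → MISS  vc=[17]
4: 0xfc (blk 31, set 3) → L1-HIT  vc=[17]
5: 0xf8 (blk 31, set 3) → L1-HIT  vc=[17]
6: 0x8f (blk 17, set 1) → VC-HIT  vc=[9]
7: 0xa8 (blk 21, set 1) → MISS  vc=[9, 17]
8: 0xc8 (blk 25, set 1) → MISS  vc=[9, 17, 21]
9: 0x8c (blk 17, set 1) → VC-HIT  vc=[9, 25, 21]
10: 0xce (blk 25, set 1) → VC-HIT  vc=[9, 17, 21]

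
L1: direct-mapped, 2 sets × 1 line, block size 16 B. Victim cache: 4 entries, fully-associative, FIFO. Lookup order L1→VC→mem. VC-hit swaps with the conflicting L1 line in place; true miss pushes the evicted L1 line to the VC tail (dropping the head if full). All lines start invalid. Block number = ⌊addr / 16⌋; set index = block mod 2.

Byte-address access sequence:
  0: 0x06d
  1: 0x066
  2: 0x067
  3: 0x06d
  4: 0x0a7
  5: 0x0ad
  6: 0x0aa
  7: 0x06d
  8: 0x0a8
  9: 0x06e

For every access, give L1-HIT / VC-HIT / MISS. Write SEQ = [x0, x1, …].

#0 0x6d→b6/s0 MISS; vc=[]
#1 0x66→b6/s0 L1-HIT; vc=[]
#2 0x67→b6/s0 L1-HIT; vc=[]
#3 0x6d→b6/s0 L1-HIT; vc=[]
#4 0xa7→b10/s0 MISS; vc=[6]
#5 0xad→b10/s0 L1-HIT; vc=[6]
#6 0xaa→b10/s0 L1-HIT; vc=[6]
#7 0x6d→b6/s0 VC-HIT; vc=[10]
#8 0xa8→b10/s0 VC-HIT; vc=[6]
#9 0x6e→b6/s0 VC-HIT; vc=[10]

SEQ = [MISS, L1-HIT, L1-HIT, L1-HIT, MISS, L1-HIT, L1-HIT, VC-HIT, VC-HIT, VC-HIT]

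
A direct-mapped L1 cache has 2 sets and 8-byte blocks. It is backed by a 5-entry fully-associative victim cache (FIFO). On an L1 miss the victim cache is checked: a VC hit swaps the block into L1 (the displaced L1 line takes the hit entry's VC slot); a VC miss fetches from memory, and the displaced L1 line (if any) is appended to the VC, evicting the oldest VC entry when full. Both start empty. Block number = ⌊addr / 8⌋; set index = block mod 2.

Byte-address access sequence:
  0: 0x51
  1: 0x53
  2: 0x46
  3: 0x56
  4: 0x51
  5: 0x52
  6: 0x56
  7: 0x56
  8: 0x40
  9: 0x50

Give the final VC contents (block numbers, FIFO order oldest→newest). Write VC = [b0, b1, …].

  [0] addr=0x51 blk=10 s=0: MISS | VC []
  [1] addr=0x53 blk=10 s=0: L1-HIT | VC []
  [2] addr=0x46 blk=8 s=0: MISS | VC [10]
  [3] addr=0x56 blk=10 s=0: VC-HIT | VC [8]
  [4] addr=0x51 blk=10 s=0: L1-HIT | VC [8]
  [5] addr=0x52 blk=10 s=0: L1-HIT | VC [8]
  [6] addr=0x56 blk=10 s=0: L1-HIT | VC [8]
  [7] addr=0x56 blk=10 s=0: L1-HIT | VC [8]
  [8] addr=0x40 blk=8 s=0: VC-HIT | VC [10]
  [9] addr=0x50 blk=10 s=0: VC-HIT | VC [8]

VC = [8]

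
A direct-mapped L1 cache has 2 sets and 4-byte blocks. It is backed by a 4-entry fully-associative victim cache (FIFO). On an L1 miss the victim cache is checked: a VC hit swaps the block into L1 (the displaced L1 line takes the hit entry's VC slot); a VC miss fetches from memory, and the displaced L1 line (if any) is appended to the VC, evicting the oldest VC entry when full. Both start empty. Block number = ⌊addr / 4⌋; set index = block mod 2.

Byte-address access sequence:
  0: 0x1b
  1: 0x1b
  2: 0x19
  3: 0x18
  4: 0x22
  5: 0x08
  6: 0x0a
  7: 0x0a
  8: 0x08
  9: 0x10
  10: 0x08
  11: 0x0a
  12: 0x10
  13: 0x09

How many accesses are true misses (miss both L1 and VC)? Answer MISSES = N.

MISSES = 4

  [0] addr=0x1b blk=6 s=0: MISS | VC []
  [1] addr=0x1b blk=6 s=0: L1-HIT | VC []
  [2] addr=0x19 blk=6 s=0: L1-HIT | VC []
  [3] addr=0x18 blk=6 s=0: L1-HIT | VC []
  [4] addr=0x22 blk=8 s=0: MISS | VC [6]
  [5] addr=0x8 blk=2 s=0: MISS | VC [6, 8]
  [6] addr=0xa blk=2 s=0: L1-HIT | VC [6, 8]
  [7] addr=0xa blk=2 s=0: L1-HIT | VC [6, 8]
  [8] addr=0x8 blk=2 s=0: L1-HIT | VC [6, 8]
  [9] addr=0x10 blk=4 s=0: MISS | VC [6, 8, 2]
  [10] addr=0x8 blk=2 s=0: VC-HIT | VC [6, 8, 4]
  [11] addr=0xa blk=2 s=0: L1-HIT | VC [6, 8, 4]
  [12] addr=0x10 blk=4 s=0: VC-HIT | VC [6, 8, 2]
  [13] addr=0x9 blk=2 s=0: VC-HIT | VC [6, 8, 4]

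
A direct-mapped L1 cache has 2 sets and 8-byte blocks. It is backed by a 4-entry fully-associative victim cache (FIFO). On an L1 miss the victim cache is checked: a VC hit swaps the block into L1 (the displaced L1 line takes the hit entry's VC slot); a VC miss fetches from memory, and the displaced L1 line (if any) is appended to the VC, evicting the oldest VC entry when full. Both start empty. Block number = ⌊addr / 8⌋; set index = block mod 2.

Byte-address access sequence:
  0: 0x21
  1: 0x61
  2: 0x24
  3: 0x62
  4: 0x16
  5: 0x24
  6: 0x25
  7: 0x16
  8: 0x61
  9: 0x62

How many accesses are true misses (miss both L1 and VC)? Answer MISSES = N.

MISSES = 3

#0 0x21→b4/s0 MISS; vc=[]
#1 0x61→b12/s0 MISS; vc=[4]
#2 0x24→b4/s0 VC-HIT; vc=[12]
#3 0x62→b12/s0 VC-HIT; vc=[4]
#4 0x16→b2/s0 MISS; vc=[4,12]
#5 0x24→b4/s0 VC-HIT; vc=[2,12]
#6 0x25→b4/s0 L1-HIT; vc=[2,12]
#7 0x16→b2/s0 VC-HIT; vc=[4,12]
#8 0x61→b12/s0 VC-HIT; vc=[4,2]
#9 0x62→b12/s0 L1-HIT; vc=[4,2]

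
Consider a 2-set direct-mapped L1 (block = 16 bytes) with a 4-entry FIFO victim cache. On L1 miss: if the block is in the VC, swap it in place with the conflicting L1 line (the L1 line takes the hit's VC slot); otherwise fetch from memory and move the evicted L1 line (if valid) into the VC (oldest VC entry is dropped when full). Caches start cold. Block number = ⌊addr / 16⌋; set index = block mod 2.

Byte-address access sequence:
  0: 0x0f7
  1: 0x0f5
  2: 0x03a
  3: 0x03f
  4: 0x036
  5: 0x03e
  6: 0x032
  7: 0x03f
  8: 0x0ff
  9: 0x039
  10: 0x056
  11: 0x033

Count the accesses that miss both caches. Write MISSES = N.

#0 0xf7→b15/s1 MISS; vc=[]
#1 0xf5→b15/s1 L1-HIT; vc=[]
#2 0x3a→b3/s1 MISS; vc=[15]
#3 0x3f→b3/s1 L1-HIT; vc=[15]
#4 0x36→b3/s1 L1-HIT; vc=[15]
#5 0x3e→b3/s1 L1-HIT; vc=[15]
#6 0x32→b3/s1 L1-HIT; vc=[15]
#7 0x3f→b3/s1 L1-HIT; vc=[15]
#8 0xff→b15/s1 VC-HIT; vc=[3]
#9 0x39→b3/s1 VC-HIT; vc=[15]
#10 0x56→b5/s1 MISS; vc=[15,3]
#11 0x33→b3/s1 VC-HIT; vc=[15,5]

MISSES = 3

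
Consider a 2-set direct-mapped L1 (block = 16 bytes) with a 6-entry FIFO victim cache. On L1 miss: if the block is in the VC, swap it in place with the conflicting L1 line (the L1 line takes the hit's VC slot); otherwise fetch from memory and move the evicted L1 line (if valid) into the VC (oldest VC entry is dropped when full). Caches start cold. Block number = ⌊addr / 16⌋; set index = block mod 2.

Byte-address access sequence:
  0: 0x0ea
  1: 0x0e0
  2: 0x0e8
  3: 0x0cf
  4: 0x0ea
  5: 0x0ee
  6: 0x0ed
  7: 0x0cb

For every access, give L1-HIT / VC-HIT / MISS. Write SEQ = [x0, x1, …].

SEQ = [MISS, L1-HIT, L1-HIT, MISS, VC-HIT, L1-HIT, L1-HIT, VC-HIT]

0: 0xea (blk 14, set 0) → MISS  vc=[]
1: 0xe0 (blk 14, set 0) → L1-HIT  vc=[]
2: 0xe8 (blk 14, set 0) → L1-HIT  vc=[]
3: 0xcf (blk 12, set 0) → MISS  vc=[14]
4: 0xea (blk 14, set 0) → VC-HIT  vc=[12]
5: 0xee (blk 14, set 0) → L1-HIT  vc=[12]
6: 0xed (blk 14, set 0) → L1-HIT  vc=[12]
7: 0xcb (blk 12, set 0) → VC-HIT  vc=[14]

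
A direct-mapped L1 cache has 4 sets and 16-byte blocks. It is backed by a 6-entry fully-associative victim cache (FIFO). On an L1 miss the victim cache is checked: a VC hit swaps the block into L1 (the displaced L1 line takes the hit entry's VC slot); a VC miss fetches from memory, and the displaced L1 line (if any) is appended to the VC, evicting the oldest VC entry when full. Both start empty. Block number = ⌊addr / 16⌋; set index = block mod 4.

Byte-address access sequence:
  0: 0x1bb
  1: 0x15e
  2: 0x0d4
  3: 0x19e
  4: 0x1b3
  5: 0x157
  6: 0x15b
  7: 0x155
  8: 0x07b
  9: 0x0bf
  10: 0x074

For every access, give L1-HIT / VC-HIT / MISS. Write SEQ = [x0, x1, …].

SEQ = [MISS, MISS, MISS, MISS, L1-HIT, VC-HIT, L1-HIT, L1-HIT, MISS, MISS, VC-HIT]

  [0] addr=0x1bb blk=27 s=3: MISS | VC []
  [1] addr=0x15e blk=21 s=1: MISS | VC []
  [2] addr=0xd4 blk=13 s=1: MISS | VC [21]
  [3] addr=0x19e blk=25 s=1: MISS | VC [21, 13]
  [4] addr=0x1b3 blk=27 s=3: L1-HIT | VC [21, 13]
  [5] addr=0x157 blk=21 s=1: VC-HIT | VC [25, 13]
  [6] addr=0x15b blk=21 s=1: L1-HIT | VC [25, 13]
  [7] addr=0x155 blk=21 s=1: L1-HIT | VC [25, 13]
  [8] addr=0x7b blk=7 s=3: MISS | VC [25, 13, 27]
  [9] addr=0xbf blk=11 s=3: MISS | VC [25, 13, 27, 7]
  [10] addr=0x74 blk=7 s=3: VC-HIT | VC [25, 13, 27, 11]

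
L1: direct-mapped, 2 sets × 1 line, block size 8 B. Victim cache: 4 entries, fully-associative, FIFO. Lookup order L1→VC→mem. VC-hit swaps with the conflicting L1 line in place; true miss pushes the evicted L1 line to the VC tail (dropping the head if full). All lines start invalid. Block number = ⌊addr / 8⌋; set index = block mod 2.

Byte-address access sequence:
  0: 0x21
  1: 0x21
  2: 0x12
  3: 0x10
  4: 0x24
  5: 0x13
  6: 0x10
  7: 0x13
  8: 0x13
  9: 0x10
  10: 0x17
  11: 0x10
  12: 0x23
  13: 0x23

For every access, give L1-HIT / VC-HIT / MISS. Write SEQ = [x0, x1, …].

SEQ = [MISS, L1-HIT, MISS, L1-HIT, VC-HIT, VC-HIT, L1-HIT, L1-HIT, L1-HIT, L1-HIT, L1-HIT, L1-HIT, VC-HIT, L1-HIT]

  [0] addr=0x21 blk=4 s=0: MISS | VC []
  [1] addr=0x21 blk=4 s=0: L1-HIT | VC []
  [2] addr=0x12 blk=2 s=0: MISS | VC [4]
  [3] addr=0x10 blk=2 s=0: L1-HIT | VC [4]
  [4] addr=0x24 blk=4 s=0: VC-HIT | VC [2]
  [5] addr=0x13 blk=2 s=0: VC-HIT | VC [4]
  [6] addr=0x10 blk=2 s=0: L1-HIT | VC [4]
  [7] addr=0x13 blk=2 s=0: L1-HIT | VC [4]
  [8] addr=0x13 blk=2 s=0: L1-HIT | VC [4]
  [9] addr=0x10 blk=2 s=0: L1-HIT | VC [4]
  [10] addr=0x17 blk=2 s=0: L1-HIT | VC [4]
  [11] addr=0x10 blk=2 s=0: L1-HIT | VC [4]
  [12] addr=0x23 blk=4 s=0: VC-HIT | VC [2]
  [13] addr=0x23 blk=4 s=0: L1-HIT | VC [2]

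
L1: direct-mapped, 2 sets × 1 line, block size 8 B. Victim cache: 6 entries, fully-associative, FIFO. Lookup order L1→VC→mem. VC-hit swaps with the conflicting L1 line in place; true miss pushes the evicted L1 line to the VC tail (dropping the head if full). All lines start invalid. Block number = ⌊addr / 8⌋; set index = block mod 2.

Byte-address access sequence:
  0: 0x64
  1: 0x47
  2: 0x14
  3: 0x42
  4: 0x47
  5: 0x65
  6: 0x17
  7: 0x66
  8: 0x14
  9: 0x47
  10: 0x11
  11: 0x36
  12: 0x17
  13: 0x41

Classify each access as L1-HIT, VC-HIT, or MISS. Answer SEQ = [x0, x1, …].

SEQ = [MISS, MISS, MISS, VC-HIT, L1-HIT, VC-HIT, VC-HIT, VC-HIT, VC-HIT, VC-HIT, VC-HIT, MISS, VC-HIT, VC-HIT]

#0 0x64→b12/s0 MISS; vc=[]
#1 0x47→b8/s0 MISS; vc=[12]
#2 0x14→b2/s0 MISS; vc=[12,8]
#3 0x42→b8/s0 VC-HIT; vc=[12,2]
#4 0x47→b8/s0 L1-HIT; vc=[12,2]
#5 0x65→b12/s0 VC-HIT; vc=[8,2]
#6 0x17→b2/s0 VC-HIT; vc=[8,12]
#7 0x66→b12/s0 VC-HIT; vc=[8,2]
#8 0x14→b2/s0 VC-HIT; vc=[8,12]
#9 0x47→b8/s0 VC-HIT; vc=[2,12]
#10 0x11→b2/s0 VC-HIT; vc=[8,12]
#11 0x36→b6/s0 MISS; vc=[8,12,2]
#12 0x17→b2/s0 VC-HIT; vc=[8,12,6]
#13 0x41→b8/s0 VC-HIT; vc=[2,12,6]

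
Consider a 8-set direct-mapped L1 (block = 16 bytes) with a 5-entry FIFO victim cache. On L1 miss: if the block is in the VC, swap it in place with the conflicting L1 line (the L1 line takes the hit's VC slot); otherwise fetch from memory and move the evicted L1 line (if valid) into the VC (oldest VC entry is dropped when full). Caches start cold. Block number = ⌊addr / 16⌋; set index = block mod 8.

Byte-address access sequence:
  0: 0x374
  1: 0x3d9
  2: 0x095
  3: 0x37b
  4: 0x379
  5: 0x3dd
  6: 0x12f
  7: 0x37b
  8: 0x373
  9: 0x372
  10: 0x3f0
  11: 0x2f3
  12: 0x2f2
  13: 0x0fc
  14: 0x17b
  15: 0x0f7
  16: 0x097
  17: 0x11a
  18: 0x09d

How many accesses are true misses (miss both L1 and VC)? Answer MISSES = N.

  [0] addr=0x374 blk=55 s=7: MISS | VC []
  [1] addr=0x3d9 blk=61 s=5: MISS | VC []
  [2] addr=0x95 blk=9 s=1: MISS | VC []
  [3] addr=0x37b blk=55 s=7: L1-HIT | VC []
  [4] addr=0x379 blk=55 s=7: L1-HIT | VC []
  [5] addr=0x3dd blk=61 s=5: L1-HIT | VC []
  [6] addr=0x12f blk=18 s=2: MISS | VC []
  [7] addr=0x37b blk=55 s=7: L1-HIT | VC []
  [8] addr=0x373 blk=55 s=7: L1-HIT | VC []
  [9] addr=0x372 blk=55 s=7: L1-HIT | VC []
  [10] addr=0x3f0 blk=63 s=7: MISS | VC [55]
  [11] addr=0x2f3 blk=47 s=7: MISS | VC [55, 63]
  [12] addr=0x2f2 blk=47 s=7: L1-HIT | VC [55, 63]
  [13] addr=0xfc blk=15 s=7: MISS | VC [55, 63, 47]
  [14] addr=0x17b blk=23 s=7: MISS | VC [55, 63, 47, 15]
  [15] addr=0xf7 blk=15 s=7: VC-HIT | VC [55, 63, 47, 23]
  [16] addr=0x97 blk=9 s=1: L1-HIT | VC [55, 63, 47, 23]
  [17] addr=0x11a blk=17 s=1: MISS | VC [55, 63, 47, 23, 9]
  [18] addr=0x9d blk=9 s=1: VC-HIT | VC [55, 63, 47, 23, 17]

MISSES = 9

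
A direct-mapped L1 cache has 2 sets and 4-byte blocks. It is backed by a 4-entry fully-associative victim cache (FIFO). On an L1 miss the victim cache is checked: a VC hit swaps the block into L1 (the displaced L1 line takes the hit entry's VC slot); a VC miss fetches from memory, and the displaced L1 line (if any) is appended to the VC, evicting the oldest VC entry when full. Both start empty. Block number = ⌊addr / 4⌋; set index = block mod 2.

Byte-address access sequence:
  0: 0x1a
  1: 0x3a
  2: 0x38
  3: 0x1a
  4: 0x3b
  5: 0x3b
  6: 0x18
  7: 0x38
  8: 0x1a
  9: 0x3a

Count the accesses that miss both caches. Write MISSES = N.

MISSES = 2

0: 0x1a (blk 6, set 0) → MISS  vc=[]
1: 0x3a (blk 14, set 0) → MISS  vc=[6]
2: 0x38 (blk 14, set 0) → L1-HIT  vc=[6]
3: 0x1a (blk 6, set 0) → VC-HIT  vc=[14]
4: 0x3b (blk 14, set 0) → VC-HIT  vc=[6]
5: 0x3b (blk 14, set 0) → L1-HIT  vc=[6]
6: 0x18 (blk 6, set 0) → VC-HIT  vc=[14]
7: 0x38 (blk 14, set 0) → VC-HIT  vc=[6]
8: 0x1a (blk 6, set 0) → VC-HIT  vc=[14]
9: 0x3a (blk 14, set 0) → VC-HIT  vc=[6]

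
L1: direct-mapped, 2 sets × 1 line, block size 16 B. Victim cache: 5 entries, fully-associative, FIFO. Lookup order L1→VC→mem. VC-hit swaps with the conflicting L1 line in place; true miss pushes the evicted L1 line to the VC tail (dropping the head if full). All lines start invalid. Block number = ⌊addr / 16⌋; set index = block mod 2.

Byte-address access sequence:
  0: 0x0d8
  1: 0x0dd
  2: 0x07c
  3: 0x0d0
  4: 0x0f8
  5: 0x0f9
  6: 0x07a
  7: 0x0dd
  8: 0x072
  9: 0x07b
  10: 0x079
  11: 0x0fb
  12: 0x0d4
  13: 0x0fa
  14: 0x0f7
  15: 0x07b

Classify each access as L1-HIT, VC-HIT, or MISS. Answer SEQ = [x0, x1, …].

0: 0xd8 (blk 13, set 1) → MISS  vc=[]
1: 0xdd (blk 13, set 1) → L1-HIT  vc=[]
2: 0x7c (blk 7, set 1) → MISS  vc=[13]
3: 0xd0 (blk 13, set 1) → VC-HIT  vc=[7]
4: 0xf8 (blk 15, set 1) → MISS  vc=[7, 13]
5: 0xf9 (blk 15, set 1) → L1-HIT  vc=[7, 13]
6: 0x7a (blk 7, set 1) → VC-HIT  vc=[15, 13]
7: 0xdd (blk 13, set 1) → VC-HIT  vc=[15, 7]
8: 0x72 (blk 7, set 1) → VC-HIT  vc=[15, 13]
9: 0x7b (blk 7, set 1) → L1-HIT  vc=[15, 13]
10: 0x79 (blk 7, set 1) → L1-HIT  vc=[15, 13]
11: 0xfb (blk 15, set 1) → VC-HIT  vc=[7, 13]
12: 0xd4 (blk 13, set 1) → VC-HIT  vc=[7, 15]
13: 0xfa (blk 15, set 1) → VC-HIT  vc=[7, 13]
14: 0xf7 (blk 15, set 1) → L1-HIT  vc=[7, 13]
15: 0x7b (blk 7, set 1) → VC-HIT  vc=[15, 13]

SEQ = [MISS, L1-HIT, MISS, VC-HIT, MISS, L1-HIT, VC-HIT, VC-HIT, VC-HIT, L1-HIT, L1-HIT, VC-HIT, VC-HIT, VC-HIT, L1-HIT, VC-HIT]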